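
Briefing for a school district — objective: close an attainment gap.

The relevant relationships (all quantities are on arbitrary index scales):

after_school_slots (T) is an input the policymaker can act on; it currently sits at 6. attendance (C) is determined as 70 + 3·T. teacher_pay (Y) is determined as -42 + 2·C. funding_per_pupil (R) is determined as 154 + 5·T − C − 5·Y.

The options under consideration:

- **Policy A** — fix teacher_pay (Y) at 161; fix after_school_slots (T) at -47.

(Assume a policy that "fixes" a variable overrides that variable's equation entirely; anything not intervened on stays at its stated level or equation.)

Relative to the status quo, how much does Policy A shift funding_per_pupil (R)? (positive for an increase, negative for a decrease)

Baseline:
  T = 6
  C = 70 + 3·6 = 88
  Y = -42 + 2·88 = 134
  R = 154 + 5·6 − 88 − 5·134 = -574
Policy A (Y := 161, T := -47):
  T = -47
  C = 70 + 3·(-47) = -71
  Y = 161
  R = 154 + 5·(-47) − (-71) − 5·161 = -815
Change in R: -815 − (-574) = -241

-241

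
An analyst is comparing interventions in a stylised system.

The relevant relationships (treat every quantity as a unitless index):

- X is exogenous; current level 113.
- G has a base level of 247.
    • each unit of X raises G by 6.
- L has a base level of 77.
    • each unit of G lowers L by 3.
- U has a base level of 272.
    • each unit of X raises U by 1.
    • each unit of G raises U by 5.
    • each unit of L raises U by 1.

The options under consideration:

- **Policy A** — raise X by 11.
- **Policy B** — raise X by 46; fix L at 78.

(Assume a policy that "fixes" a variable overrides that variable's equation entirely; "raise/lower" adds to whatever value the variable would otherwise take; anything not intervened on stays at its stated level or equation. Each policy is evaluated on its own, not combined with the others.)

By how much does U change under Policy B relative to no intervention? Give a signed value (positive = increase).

Baseline:
  X = 113
  G = 247 + 6·113 = 925
  L = 77 − 3·925 = -2698
  U = 272 + 113 + 5·925 + (-2698) = 2312
Policy B (X + 46, L := 78):
  X = 113 + 46 = 159
  G = 247 + 6·159 = 1201
  L = 78
  U = 272 + 159 + 5·1201 + 78 = 6514
Change in U: 6514 − 2312 = 4202

4202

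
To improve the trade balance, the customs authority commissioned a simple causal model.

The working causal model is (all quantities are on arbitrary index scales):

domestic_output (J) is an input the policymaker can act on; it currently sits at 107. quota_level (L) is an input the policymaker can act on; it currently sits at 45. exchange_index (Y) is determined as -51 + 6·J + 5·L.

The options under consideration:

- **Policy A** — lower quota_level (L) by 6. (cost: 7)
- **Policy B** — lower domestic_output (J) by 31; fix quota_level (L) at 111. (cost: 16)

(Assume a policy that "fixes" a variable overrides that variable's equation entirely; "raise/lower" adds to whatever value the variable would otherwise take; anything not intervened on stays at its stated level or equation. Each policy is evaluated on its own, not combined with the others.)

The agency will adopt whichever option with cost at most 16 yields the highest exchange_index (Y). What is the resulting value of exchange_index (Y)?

Policy A (L − 6):
  J = 107
  L = 45 − 6 = 39
  Y = -51 + 6·107 + 5·39 = 786
Policy B (J − 31, L := 111):
  J = 107 − 31 = 76
  L = 111
  Y = -51 + 6·76 + 5·111 = 960
Comparing — Policy A: Y=786, Policy B: Y=960. Highest is 960 (Policy B).

960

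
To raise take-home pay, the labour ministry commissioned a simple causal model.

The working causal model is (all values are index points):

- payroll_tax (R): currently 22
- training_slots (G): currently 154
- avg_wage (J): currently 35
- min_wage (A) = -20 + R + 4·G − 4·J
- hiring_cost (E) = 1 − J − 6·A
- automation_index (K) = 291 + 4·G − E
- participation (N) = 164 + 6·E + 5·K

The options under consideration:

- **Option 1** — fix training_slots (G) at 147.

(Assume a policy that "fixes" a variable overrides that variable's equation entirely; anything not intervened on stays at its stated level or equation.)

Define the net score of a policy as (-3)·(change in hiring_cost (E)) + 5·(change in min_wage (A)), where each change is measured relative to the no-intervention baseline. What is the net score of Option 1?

-644

Baseline:
  R = 22
  G = 154
  J = 35
  A = -20 + 22 + 4·154 − 4·35 = 478
  E = 1 − 35 − 6·478 = -2902
Option 1 (G := 147):
  R = 22
  G = 147
  J = 35
  A = -20 + 22 + 4·147 − 4·35 = 450
  E = 1 − 35 − 6·450 = -2734
ΔE = -2734 − (-2902) = 168; ΔA = 450 − 478 = -28
Score = (-3)·168 + 5·(-28) = -644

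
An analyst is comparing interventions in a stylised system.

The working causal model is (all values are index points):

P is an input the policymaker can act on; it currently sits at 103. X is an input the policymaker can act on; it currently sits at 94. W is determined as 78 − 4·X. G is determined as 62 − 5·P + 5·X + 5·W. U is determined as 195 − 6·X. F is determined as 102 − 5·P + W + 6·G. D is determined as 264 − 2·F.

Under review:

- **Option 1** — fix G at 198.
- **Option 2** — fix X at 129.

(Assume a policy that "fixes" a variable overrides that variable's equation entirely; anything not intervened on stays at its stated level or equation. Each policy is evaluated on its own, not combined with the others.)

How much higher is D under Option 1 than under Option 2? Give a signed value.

Option 1 (G := 198):
  P = 103
  X = 94
  W = 78 − 4·94 = -298
  G = 198
  F = 102 − 5·103 + (-298) + 6·198 = 477
  D = 264 − 2·477 = -690
Option 2 (X := 129):
  P = 103
  X = 129
  W = 78 − 4·129 = -438
  G = 62 − 5·103 + 5·129 + 5·(-438) = -1998
  F = 102 − 5·103 + (-438) + 6·(-1998) = -12839
  D = 264 − 2·(-12839) = 25942
D: -690 − 25942 = -26632

-26632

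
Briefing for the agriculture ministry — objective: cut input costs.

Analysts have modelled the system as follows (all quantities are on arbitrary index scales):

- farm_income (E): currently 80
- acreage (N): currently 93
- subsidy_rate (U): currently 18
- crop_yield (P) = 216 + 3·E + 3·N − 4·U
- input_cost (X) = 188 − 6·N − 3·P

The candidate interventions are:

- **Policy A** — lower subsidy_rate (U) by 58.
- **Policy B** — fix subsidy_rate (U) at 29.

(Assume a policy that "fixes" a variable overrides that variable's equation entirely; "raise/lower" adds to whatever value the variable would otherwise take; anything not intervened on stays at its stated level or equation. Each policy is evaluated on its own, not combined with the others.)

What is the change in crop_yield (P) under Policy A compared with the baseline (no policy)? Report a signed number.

Baseline:
  E = 80
  N = 93
  U = 18
  P = 216 + 3·80 + 3·93 − 4·18 = 663
Policy A (U − 58):
  E = 80
  N = 93
  U = 18 − 58 = -40
  P = 216 + 3·80 + 3·93 − 4·(-40) = 895
Change in P: 895 − 663 = 232

232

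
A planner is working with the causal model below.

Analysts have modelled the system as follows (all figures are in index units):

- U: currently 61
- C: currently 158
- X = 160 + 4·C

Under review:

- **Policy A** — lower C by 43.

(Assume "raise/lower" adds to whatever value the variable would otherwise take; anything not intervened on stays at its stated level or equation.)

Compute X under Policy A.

Policy A (C − 43):
  C = 158 − 43 = 115
  X = 160 + 4·115 = 620

620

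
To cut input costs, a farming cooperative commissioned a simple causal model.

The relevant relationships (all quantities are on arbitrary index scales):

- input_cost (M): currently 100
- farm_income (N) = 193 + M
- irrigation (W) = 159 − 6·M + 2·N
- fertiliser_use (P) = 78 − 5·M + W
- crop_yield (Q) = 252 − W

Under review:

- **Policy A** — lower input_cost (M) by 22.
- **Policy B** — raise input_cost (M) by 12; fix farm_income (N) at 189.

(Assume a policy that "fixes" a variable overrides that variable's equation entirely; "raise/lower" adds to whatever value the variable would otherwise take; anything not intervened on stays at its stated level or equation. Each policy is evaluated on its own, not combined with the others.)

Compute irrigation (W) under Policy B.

-135

Policy B (M + 12, N := 189):
  M = 100 + 12 = 112
  N = 189
  W = 159 − 6·112 + 2·189 = -135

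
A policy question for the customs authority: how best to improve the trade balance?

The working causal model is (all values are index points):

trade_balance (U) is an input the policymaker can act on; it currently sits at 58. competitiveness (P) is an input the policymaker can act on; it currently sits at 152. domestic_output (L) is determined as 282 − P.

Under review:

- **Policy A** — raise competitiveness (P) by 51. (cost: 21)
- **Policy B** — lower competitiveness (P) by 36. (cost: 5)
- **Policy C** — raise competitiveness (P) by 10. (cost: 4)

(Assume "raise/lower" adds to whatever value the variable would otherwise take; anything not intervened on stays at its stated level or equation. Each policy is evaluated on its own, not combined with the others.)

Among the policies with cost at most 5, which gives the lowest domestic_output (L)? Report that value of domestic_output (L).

120

Policy B (P − 36):
  P = 152 − 36 = 116
  L = 282 − 116 = 166
Policy C (P + 10):
  P = 152 + 10 = 162
  L = 282 − 162 = 120
Comparing — Policy B: L=166, Policy C: L=120. Lowest is 120 (Policy C).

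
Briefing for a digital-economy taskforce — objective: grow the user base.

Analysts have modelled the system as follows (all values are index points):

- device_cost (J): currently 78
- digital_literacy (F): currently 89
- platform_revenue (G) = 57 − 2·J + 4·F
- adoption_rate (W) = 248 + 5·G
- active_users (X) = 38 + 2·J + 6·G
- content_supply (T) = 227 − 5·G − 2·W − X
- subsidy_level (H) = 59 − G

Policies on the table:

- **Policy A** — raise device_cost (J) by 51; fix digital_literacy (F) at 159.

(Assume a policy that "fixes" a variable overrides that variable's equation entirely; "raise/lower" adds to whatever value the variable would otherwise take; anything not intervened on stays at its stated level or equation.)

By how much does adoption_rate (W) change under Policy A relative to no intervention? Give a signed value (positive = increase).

890

Baseline:
  J = 78
  F = 89
  G = 57 − 2·78 + 4·89 = 257
  W = 248 + 5·257 = 1533
Policy A (J + 51, F := 159):
  J = 78 + 51 = 129
  F = 159
  G = 57 − 2·129 + 4·159 = 435
  W = 248 + 5·435 = 2423
Change in W: 2423 − 1533 = 890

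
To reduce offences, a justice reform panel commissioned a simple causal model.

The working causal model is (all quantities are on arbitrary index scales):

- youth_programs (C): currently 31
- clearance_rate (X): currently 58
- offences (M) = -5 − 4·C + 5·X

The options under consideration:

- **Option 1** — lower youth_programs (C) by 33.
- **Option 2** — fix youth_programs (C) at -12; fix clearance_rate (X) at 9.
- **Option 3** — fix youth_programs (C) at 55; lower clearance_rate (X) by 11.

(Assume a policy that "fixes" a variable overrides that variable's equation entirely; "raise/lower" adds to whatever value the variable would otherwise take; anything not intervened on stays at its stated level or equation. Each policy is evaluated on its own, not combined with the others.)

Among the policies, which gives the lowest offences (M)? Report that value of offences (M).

Option 1 (C − 33):
  C = 31 − 33 = -2
  X = 58
  M = -5 − 4·(-2) + 5·58 = 293
Option 2 (C := -12, X := 9):
  C = -12
  X = 9
  M = -5 − 4·(-12) + 5·9 = 88
Option 3 (C := 55, X − 11):
  C = 55
  X = 58 − 11 = 47
  M = -5 − 4·55 + 5·47 = 10
Comparing — Option 1: M=293, Option 2: M=88, Option 3: M=10. Lowest is 10 (Option 3).

10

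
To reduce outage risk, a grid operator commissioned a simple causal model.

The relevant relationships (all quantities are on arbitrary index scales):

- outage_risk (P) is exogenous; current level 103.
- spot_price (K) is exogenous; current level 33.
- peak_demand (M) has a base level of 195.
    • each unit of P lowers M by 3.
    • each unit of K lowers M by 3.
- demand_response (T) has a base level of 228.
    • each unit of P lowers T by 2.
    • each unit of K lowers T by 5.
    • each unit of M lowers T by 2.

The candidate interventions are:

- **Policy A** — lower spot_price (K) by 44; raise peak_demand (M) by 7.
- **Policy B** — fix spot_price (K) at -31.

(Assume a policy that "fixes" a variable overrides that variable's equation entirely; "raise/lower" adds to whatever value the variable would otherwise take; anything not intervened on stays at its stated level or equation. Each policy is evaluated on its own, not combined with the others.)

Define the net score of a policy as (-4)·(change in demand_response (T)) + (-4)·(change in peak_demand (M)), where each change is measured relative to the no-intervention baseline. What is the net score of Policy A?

-324

Baseline:
  P = 103
  K = 33
  M = 195 − 3·103 − 3·33 = -213
  T = 228 − 2·103 − 5·33 − 2·(-213) = 283
Policy A (K − 44, M + 7):
  P = 103
  K = 33 − 44 = -11
  M = 195 − 3·103 − 3·(-11) (+7 from intervention) = -74
  T = 228 − 2·103 − 5·(-11) − 2·(-74) = 225
ΔT = 225 − 283 = -58; ΔM = -74 − (-213) = 139
Score = (-4)·(-58) + (-4)·139 = -324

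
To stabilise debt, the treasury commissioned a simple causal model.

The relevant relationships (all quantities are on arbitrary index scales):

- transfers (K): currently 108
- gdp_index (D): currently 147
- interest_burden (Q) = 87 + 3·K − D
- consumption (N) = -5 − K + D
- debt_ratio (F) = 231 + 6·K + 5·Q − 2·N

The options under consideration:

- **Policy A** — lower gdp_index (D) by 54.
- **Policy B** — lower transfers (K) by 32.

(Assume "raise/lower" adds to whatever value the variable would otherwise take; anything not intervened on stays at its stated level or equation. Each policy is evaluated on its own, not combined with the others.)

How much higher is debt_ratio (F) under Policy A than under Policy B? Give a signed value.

Policy A (D − 54):
  K = 108
  D = 147 − 54 = 93
  Q = 87 + 3·108 − 93 = 318
  N = -5 − 108 + 93 = -20
  F = 231 + 6·108 + 5·318 − 2·(-20) = 2509
Policy B (K − 32):
  K = 108 − 32 = 76
  D = 147
  Q = 87 + 3·76 − 147 = 168
  N = -5 − 76 + 147 = 66
  F = 231 + 6·76 + 5·168 − 2·66 = 1395
F: 2509 − 1395 = 1114

1114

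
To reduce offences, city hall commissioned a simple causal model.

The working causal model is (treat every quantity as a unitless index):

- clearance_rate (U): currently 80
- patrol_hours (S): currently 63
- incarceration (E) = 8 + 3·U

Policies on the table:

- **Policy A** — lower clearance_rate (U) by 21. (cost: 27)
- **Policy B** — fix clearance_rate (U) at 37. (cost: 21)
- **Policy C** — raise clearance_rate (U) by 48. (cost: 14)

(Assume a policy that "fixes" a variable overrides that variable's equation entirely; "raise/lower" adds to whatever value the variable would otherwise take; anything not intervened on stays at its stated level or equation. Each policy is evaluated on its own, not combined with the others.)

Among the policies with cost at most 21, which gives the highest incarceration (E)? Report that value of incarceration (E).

392

Policy B (U := 37):
  U = 37
  E = 8 + 3·37 = 119
Policy C (U + 48):
  U = 80 + 48 = 128
  E = 8 + 3·128 = 392
Comparing — Policy B: E=119, Policy C: E=392. Highest is 392 (Policy C).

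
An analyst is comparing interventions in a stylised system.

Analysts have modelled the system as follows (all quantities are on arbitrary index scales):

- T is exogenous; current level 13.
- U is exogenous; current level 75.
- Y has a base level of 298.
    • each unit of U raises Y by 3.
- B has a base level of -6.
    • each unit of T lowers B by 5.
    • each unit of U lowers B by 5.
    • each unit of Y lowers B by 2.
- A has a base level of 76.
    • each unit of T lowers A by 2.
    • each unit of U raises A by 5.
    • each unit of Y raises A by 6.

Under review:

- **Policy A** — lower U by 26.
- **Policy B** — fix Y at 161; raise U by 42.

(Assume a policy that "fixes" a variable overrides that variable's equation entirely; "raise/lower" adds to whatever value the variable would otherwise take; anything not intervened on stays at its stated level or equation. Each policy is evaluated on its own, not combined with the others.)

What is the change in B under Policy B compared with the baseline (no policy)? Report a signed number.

Baseline:
  T = 13
  U = 75
  Y = 298 + 3·75 = 523
  B = -6 − 5·13 − 5·75 − 2·523 = -1492
Policy B (Y := 161, U + 42):
  T = 13
  U = 75 + 42 = 117
  Y = 161
  B = -6 − 5·13 − 5·117 − 2·161 = -978
Change in B: -978 − (-1492) = 514

514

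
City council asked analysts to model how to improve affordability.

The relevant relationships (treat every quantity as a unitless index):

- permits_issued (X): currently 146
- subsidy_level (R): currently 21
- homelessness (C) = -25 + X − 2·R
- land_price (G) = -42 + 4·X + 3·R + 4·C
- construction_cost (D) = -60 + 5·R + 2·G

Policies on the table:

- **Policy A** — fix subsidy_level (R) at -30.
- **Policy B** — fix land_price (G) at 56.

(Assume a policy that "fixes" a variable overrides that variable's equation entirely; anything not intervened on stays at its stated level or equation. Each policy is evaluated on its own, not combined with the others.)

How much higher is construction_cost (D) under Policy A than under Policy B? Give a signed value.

1985

Policy A (R := -30):
  X = 146
  R = -30
  C = -25 + 146 − 2·(-30) = 181
  G = -42 + 4·146 + 3·(-30) + 4·181 = 1176
  D = -60 + 5·(-30) + 2·1176 = 2142
Policy B (G := 56):
  X = 146
  R = 21
  C = -25 + 146 − 2·21 = 79
  G = 56
  D = -60 + 5·21 + 2·56 = 157
D: 2142 − 157 = 1985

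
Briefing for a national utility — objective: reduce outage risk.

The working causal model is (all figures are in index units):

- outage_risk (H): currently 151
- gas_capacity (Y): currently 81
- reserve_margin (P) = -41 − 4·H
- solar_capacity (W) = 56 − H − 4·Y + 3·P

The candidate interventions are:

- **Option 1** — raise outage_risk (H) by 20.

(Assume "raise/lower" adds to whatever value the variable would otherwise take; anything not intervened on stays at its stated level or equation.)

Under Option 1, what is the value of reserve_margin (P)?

Option 1 (H + 20):
  H = 151 + 20 = 171
  P = -41 − 4·171 = -725

-725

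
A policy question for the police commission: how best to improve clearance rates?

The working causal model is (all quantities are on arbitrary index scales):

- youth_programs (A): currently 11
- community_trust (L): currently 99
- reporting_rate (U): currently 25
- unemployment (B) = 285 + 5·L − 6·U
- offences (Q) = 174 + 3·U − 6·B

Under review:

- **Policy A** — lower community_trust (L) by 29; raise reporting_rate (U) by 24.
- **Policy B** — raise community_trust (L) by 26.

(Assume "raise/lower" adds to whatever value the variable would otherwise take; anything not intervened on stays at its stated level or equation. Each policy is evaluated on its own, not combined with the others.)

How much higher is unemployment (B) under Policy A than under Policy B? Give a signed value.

Policy A (L − 29, U + 24):
  L = 99 − 29 = 70
  U = 25 + 24 = 49
  B = 285 + 5·70 − 6·49 = 341
Policy B (L + 26):
  L = 99 + 26 = 125
  U = 25
  B = 285 + 5·125 − 6·25 = 760
B: 341 − 760 = -419

-419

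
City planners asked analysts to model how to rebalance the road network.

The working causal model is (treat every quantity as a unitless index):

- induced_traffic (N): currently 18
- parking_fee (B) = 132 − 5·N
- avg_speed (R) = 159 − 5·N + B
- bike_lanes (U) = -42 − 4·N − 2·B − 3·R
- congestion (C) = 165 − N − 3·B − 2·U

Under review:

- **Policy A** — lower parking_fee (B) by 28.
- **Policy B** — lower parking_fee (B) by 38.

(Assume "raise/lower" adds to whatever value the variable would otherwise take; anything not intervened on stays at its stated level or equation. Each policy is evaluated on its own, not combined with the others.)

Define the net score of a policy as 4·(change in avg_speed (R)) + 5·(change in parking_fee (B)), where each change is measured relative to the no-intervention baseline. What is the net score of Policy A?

-252

Baseline:
  N = 18
  B = 132 − 5·18 = 42
  R = 159 − 5·18 + 42 = 111
Policy A (B − 28):
  N = 18
  B = 132 − 5·18 (−28 from intervention) = 14
  R = 159 − 5·18 + 14 = 83
ΔR = 83 − 111 = -28; ΔB = 14 − 42 = -28
Score = 4·(-28) + 5·(-28) = -252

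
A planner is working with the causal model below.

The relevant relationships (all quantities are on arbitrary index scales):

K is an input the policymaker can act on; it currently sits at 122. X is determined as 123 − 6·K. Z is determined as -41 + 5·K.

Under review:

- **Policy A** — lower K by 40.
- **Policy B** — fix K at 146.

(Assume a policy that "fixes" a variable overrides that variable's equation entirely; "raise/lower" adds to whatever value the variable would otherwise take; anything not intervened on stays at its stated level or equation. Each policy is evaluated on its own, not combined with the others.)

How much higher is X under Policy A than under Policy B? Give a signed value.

Policy A (K − 40):
  K = 122 − 40 = 82
  X = 123 − 6·82 = -369
Policy B (K := 146):
  K = 146
  X = 123 − 6·146 = -753
X: -369 − (-753) = 384

384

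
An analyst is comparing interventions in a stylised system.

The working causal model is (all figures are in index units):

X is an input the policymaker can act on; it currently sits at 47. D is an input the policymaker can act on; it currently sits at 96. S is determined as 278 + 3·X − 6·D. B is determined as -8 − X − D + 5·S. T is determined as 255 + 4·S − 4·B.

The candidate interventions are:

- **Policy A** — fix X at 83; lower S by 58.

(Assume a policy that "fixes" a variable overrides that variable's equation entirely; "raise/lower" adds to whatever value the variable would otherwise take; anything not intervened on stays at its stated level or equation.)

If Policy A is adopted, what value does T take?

Policy A (X := 83, S − 58):
  X = 83
  D = 96
  S = 278 + 3·83 − 6·96 (−58 from intervention) = -107
  B = -8 − 83 − 96 + 5·(-107) = -722
  T = 255 + 4·(-107) − 4·(-722) = 2715

2715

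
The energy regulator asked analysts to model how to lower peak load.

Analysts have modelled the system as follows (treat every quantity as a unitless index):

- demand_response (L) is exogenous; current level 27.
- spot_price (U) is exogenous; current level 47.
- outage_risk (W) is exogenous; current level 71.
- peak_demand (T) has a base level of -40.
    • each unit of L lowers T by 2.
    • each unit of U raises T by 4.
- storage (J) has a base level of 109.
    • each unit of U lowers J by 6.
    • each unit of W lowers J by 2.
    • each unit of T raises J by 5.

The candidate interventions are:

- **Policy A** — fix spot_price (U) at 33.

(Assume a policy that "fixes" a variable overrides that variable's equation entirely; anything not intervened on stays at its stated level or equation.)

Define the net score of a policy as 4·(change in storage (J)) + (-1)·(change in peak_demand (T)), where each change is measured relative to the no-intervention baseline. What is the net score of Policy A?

Baseline:
  L = 27
  U = 47
  W = 71
  T = -40 − 2·27 + 4·47 = 94
  J = 109 − 6·47 − 2·71 + 5·94 = 155
Policy A (U := 33):
  L = 27
  U = 33
  W = 71
  T = -40 − 2·27 + 4·33 = 38
  J = 109 − 6·33 − 2·71 + 5·38 = -41
ΔJ = -41 − 155 = -196; ΔT = 38 − 94 = -56
Score = 4·(-196) + (-1)·(-56) = -728

-728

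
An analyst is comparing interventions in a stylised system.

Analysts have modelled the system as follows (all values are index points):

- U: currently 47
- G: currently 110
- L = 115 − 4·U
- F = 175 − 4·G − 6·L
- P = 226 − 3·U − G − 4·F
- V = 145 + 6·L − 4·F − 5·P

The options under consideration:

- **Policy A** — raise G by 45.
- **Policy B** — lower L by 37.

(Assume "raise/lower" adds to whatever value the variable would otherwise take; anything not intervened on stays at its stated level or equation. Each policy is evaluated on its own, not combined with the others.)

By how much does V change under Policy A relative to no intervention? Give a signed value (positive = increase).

Baseline:
  U = 47
  G = 110
  L = 115 − 4·47 = -73
  F = 175 − 4·110 − 6·(-73) = 173
  P = 226 − 3·47 − 110 − 4·173 = -717
  V = 145 + 6·(-73) − 4·173 − 5·(-717) = 2600
Policy A (G + 45):
  U = 47
  G = 110 + 45 = 155
  L = 115 − 4·47 = -73
  F = 175 − 4·155 − 6·(-73) = -7
  P = 226 − 3·47 − 155 − 4·(-7) = -42
  V = 145 + 6·(-73) − 4·(-7) − 5·(-42) = -55
Change in V: -55 − 2600 = -2655

-2655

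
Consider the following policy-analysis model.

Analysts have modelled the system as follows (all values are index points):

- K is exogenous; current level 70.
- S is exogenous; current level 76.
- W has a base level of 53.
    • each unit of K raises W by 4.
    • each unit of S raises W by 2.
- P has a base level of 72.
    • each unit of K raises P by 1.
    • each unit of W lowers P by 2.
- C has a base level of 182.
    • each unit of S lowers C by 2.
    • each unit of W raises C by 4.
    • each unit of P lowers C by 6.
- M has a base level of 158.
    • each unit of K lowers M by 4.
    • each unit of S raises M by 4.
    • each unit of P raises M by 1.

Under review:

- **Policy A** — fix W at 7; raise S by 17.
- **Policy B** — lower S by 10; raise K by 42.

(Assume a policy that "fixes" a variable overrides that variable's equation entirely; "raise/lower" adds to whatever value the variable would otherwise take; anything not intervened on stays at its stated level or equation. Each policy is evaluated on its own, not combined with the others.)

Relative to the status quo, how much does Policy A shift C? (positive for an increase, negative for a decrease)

-7682

Baseline:
  K = 70
  S = 76
  W = 53 + 4·70 + 2·76 = 485
  P = 72 + 70 − 2·485 = -828
  C = 182 − 2·76 + 4·485 − 6·(-828) = 6938
Policy A (W := 7, S + 17):
  K = 70
  S = 76 + 17 = 93
  W = 7
  P = 72 + 70 − 2·7 = 128
  C = 182 − 2·93 + 4·7 − 6·128 = -744
Change in C: -744 − 6938 = -7682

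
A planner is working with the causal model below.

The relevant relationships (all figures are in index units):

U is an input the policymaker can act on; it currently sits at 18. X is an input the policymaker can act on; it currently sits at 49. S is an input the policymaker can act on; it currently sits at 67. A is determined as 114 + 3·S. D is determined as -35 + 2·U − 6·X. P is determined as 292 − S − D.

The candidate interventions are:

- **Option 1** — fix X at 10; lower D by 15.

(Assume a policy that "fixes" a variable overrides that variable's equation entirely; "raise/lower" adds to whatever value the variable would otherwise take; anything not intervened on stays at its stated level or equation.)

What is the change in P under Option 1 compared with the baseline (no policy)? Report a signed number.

Baseline:
  U = 18
  X = 49
  S = 67
  D = -35 + 2·18 − 6·49 = -293
  P = 292 − 67 − (-293) = 518
Option 1 (X := 10, D − 15):
  U = 18
  X = 10
  S = 67
  D = -35 + 2·18 − 6·10 (−15 from intervention) = -74
  P = 292 − 67 − (-74) = 299
Change in P: 299 − 518 = -219

-219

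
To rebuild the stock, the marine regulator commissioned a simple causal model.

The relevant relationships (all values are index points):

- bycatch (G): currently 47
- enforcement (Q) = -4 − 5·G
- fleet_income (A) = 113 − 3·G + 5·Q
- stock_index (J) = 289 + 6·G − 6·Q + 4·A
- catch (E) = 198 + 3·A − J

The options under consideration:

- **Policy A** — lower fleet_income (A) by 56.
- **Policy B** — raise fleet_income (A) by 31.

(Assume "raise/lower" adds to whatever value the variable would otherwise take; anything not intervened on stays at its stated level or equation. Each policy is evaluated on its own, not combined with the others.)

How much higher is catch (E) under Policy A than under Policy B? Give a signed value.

Policy A (A − 56):
  G = 47
  Q = -4 − 5·47 = -239
  A = 113 − 3·47 + 5·(-239) (−56 from intervention) = -1279
  J = 289 + 6·47 − 6·(-239) + 4·(-1279) = -3111
  E = 198 + 3·(-1279) − (-3111) = -528
Policy B (A + 31):
  G = 47
  Q = -4 − 5·47 = -239
  A = 113 − 3·47 + 5·(-239) (+31 from intervention) = -1192
  J = 289 + 6·47 − 6·(-239) + 4·(-1192) = -2763
  E = 198 + 3·(-1192) − (-2763) = -615
E: -528 − (-615) = 87

87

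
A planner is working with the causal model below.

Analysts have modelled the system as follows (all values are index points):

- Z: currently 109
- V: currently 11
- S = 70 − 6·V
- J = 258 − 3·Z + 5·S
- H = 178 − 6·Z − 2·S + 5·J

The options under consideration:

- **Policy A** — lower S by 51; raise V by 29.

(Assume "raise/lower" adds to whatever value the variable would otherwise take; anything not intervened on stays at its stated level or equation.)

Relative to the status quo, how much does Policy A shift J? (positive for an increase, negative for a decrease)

-1125

Baseline:
  Z = 109
  V = 11
  S = 70 − 6·11 = 4
  J = 258 − 3·109 + 5·4 = -49
Policy A (S − 51, V + 29):
  Z = 109
  V = 11 + 29 = 40
  S = 70 − 6·40 (−51 from intervention) = -221
  J = 258 − 3·109 + 5·(-221) = -1174
Change in J: -1174 − (-49) = -1125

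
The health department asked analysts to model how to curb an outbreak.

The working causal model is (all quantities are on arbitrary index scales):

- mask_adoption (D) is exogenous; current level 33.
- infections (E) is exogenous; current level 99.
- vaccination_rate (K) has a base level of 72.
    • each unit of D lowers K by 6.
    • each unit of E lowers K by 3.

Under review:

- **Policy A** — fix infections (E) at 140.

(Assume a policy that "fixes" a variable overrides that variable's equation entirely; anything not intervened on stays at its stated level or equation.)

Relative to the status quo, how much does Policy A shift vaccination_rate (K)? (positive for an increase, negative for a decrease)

-123

Baseline:
  D = 33
  E = 99
  K = 72 − 6·33 − 3·99 = -423
Policy A (E := 140):
  D = 33
  E = 140
  K = 72 − 6·33 − 3·140 = -546
Change in K: -546 − (-423) = -123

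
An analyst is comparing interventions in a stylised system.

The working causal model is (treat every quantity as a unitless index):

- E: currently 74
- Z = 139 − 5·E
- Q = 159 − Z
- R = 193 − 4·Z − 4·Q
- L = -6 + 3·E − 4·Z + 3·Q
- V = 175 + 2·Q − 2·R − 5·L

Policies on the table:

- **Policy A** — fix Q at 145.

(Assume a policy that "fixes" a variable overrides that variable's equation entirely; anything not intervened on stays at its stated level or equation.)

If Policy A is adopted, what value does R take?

Policy A (Q := 145):
  E = 74
  Z = 139 − 5·74 = -231
  Q = 145
  R = 193 − 4·(-231) − 4·145 = 537

537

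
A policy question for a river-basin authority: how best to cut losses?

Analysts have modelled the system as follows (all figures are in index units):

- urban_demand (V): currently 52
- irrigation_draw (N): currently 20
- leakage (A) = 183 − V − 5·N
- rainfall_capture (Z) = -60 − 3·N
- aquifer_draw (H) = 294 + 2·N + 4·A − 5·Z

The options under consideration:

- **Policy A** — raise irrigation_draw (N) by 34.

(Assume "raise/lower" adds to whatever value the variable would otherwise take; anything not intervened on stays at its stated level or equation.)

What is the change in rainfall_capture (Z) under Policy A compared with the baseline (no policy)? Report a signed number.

Baseline:
  N = 20
  Z = -60 − 3·20 = -120
Policy A (N + 34):
  N = 20 + 34 = 54
  Z = -60 − 3·54 = -222
Change in Z: -222 − (-120) = -102

-102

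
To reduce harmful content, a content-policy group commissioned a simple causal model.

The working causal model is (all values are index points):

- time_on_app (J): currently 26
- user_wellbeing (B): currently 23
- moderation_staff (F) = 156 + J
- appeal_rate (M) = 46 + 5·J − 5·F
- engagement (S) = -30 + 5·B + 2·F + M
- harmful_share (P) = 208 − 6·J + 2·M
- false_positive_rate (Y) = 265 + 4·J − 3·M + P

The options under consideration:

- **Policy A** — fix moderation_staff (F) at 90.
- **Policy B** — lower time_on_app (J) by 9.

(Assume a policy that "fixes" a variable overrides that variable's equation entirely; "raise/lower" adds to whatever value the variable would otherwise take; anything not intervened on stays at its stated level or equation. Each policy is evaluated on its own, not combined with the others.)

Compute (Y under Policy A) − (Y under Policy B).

-478

Policy A (F := 90):
  J = 26
  F = 90
  M = 46 + 5·26 − 5·90 = -274
  P = 208 − 6·26 + 2·(-274) = -496
  Y = 265 + 4·26 − 3·(-274) + (-496) = 695
Policy B (J − 9):
  J = 26 − 9 = 17
  F = 156 + 17 = 173
  M = 46 + 5·17 − 5·173 = -734
  P = 208 − 6·17 + 2·(-734) = -1362
  Y = 265 + 4·17 − 3·(-734) + (-1362) = 1173
Y: 695 − 1173 = -478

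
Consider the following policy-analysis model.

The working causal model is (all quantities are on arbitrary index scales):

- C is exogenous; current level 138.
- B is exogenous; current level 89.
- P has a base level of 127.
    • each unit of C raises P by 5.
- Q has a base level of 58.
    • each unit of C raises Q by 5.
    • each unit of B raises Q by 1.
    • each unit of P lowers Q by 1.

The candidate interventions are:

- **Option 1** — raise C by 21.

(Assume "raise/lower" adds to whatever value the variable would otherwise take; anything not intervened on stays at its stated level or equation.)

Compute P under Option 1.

Option 1 (C + 21):
  C = 138 + 21 = 159
  P = 127 + 5·159 = 922

922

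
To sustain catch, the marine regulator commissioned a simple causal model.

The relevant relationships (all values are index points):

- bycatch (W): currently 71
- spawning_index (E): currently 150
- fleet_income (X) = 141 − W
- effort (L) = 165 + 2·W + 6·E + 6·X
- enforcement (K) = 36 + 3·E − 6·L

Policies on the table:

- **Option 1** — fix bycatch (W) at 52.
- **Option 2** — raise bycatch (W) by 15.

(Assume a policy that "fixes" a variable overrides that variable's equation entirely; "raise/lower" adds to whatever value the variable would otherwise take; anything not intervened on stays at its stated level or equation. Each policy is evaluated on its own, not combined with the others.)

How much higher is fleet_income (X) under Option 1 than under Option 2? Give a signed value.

Option 1 (W := 52):
  W = 52
  X = 141 − 52 = 89
Option 2 (W + 15):
  W = 71 + 15 = 86
  X = 141 − 86 = 55
X: 89 − 55 = 34

34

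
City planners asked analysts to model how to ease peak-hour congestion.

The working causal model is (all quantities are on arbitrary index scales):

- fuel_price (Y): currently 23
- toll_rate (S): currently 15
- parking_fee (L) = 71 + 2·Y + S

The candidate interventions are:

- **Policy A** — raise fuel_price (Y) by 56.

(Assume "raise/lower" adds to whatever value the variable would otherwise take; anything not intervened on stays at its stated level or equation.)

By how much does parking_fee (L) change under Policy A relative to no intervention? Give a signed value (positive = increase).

Baseline:
  Y = 23
  S = 15
  L = 71 + 2·23 + 15 = 132
Policy A (Y + 56):
  Y = 23 + 56 = 79
  S = 15
  L = 71 + 2·79 + 15 = 244
Change in L: 244 − 132 = 112

112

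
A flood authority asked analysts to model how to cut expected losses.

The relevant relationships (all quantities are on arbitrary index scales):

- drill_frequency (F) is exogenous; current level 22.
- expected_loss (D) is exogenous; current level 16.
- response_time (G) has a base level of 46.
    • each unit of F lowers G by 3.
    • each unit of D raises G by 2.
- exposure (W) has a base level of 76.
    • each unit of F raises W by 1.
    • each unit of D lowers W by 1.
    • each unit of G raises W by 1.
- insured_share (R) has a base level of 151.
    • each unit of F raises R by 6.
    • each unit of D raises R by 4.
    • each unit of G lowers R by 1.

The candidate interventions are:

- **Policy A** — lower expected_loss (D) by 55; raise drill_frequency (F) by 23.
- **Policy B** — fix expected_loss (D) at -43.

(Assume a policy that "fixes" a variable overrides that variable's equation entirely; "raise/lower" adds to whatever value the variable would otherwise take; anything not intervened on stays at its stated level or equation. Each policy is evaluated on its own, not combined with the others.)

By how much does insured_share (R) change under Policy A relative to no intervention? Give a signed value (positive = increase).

Baseline:
  F = 22
  D = 16
  G = 46 − 3·22 + 2·16 = 12
  R = 151 + 6·22 + 4·16 − 12 = 335
Policy A (D − 55, F + 23):
  F = 22 + 23 = 45
  D = 16 − 55 = -39
  G = 46 − 3·45 + 2·(-39) = -167
  R = 151 + 6·45 + 4·(-39) − (-167) = 432
Change in R: 432 − 335 = 97

97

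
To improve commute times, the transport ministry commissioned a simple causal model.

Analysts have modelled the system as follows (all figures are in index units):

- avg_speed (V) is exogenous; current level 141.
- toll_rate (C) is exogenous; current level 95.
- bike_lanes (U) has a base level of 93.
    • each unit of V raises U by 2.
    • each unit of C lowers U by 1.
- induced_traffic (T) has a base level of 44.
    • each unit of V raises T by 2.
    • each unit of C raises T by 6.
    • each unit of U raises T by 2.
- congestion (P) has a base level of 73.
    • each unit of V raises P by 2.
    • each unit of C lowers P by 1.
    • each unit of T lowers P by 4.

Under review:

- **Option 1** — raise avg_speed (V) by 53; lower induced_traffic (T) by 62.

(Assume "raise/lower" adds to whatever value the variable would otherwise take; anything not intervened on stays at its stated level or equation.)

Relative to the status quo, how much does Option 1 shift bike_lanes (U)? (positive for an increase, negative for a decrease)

Baseline:
  V = 141
  C = 95
  U = 93 + 2·141 − 95 = 280
Option 1 (V + 53, T − 62):
  V = 141 + 53 = 194
  C = 95
  U = 93 + 2·194 − 95 = 386
Change in U: 386 − 280 = 106

106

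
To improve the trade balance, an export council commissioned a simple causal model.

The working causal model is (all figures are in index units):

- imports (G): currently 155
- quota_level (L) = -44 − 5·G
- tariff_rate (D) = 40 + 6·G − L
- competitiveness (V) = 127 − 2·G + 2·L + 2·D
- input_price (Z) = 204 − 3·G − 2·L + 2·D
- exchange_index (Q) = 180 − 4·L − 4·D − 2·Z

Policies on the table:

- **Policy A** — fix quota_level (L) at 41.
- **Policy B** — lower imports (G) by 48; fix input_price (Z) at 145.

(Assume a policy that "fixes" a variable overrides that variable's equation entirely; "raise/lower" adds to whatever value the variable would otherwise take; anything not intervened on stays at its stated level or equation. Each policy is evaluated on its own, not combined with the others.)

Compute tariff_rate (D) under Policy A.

929

Policy A (L := 41):
  G = 155
  L = 41
  D = 40 + 6·155 − 41 = 929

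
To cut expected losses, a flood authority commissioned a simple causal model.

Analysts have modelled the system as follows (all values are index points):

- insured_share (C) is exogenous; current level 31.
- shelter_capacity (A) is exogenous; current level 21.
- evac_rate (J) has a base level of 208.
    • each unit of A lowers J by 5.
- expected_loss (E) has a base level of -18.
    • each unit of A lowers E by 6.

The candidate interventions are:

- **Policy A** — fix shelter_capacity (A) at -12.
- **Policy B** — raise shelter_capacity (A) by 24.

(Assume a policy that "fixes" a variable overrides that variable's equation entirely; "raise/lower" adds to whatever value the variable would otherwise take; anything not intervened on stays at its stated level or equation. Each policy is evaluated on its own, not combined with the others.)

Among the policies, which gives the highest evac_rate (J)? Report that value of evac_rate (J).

Policy A (A := -12):
  A = -12
  J = 208 − 5·(-12) = 268
Policy B (A + 24):
  A = 21 + 24 = 45
  J = 208 − 5·45 = -17
Comparing — Policy A: J=268, Policy B: J=-17. Highest is 268 (Policy A).

268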